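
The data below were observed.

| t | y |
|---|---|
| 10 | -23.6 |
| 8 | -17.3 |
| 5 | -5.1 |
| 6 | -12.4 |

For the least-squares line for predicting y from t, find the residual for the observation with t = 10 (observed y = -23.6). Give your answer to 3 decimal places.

n = 4, Σx = 29, Σy = -58.4, Σxy = -474.3, Σx² = 225
Sxx = Σx² − (Σx)²/n = 225 − 210.25 = 14.75
Sxy = Σxy − (Σx)(Σy)/n = -474.3 − (-423.4) = -50.9
b = Sxy/Sxx = -50.9/14.75 = -3.450847
a = ȳ − b·x̄ = -14.6 − (-3.450847)·7.25 = 10.418644
ŷ(10) = 10.418644 + (-3.450847)·10 = -24.089831
residual = y − ŷ = -23.6 − (-24.089831) = 0.489831

0.490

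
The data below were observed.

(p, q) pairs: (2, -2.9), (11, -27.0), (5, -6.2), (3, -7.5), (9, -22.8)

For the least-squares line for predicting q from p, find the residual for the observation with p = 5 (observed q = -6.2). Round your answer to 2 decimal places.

n = 5, Σx = 30, Σy = -66.4, Σxy = -561.5, Σx² = 240
Sxx = Σx² − (Σx)²/n = 240 − 180 = 60
Sxy = Σxy − (Σx)(Σy)/n = -561.5 − (-398.4) = -163.1
b = Sxy/Sxx = -163.1/60 = -2.718333
a = ȳ − b·x̄ = -13.28 − (-2.718333)·6 = 3.03
ŷ(5) = 3.03 + (-2.718333)·5 = -10.561667
residual = y − ŷ = -6.2 − (-10.561667) = 4.361667

4.36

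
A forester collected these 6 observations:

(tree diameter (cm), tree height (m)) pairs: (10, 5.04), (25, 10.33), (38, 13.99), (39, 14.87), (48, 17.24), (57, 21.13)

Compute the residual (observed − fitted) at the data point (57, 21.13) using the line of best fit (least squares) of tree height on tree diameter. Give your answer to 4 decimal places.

n = 6, Σx = 217, Σy = 82.6, Σxy = 3452.13, Σx² = 9243
Sxx = Σx² − (Σx)²/n = 9243 − 7848.166667 = 1394.833333
Sxy = Σxy − (Σx)(Σy)/n = 3452.13 − 2987.366667 = 464.763333
b = Sxy/Sxx = 464.763333/1394.833333 = 0.333203
a = ȳ − b·x̄ = 13.766667 − 0.333203·36.166667 = 1.715807
ŷ(57) = 1.715807 + 0.333203·57 = 20.708406
residual = y − ŷ = 21.13 − 20.708406 = 0.421594

0.4216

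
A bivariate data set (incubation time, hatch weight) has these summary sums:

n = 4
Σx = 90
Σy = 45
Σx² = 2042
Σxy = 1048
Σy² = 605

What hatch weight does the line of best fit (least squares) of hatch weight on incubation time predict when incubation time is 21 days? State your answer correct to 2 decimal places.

8.12

Sxx = Σx² − (Σx)²/n = 2042 − 2025 = 17
Sxy = Σxy − (Σx)(Σy)/n = 1048 − 1012.5 = 35.5
b = Sxy/Sxx = 35.5/17 = 2.088235
a = ȳ − b·x̄ = 11.25 − 2.088235·22.5 = -35.735294
ŷ(21) = a + b·21 = -35.735294 + 2.088235·21 = 8.117647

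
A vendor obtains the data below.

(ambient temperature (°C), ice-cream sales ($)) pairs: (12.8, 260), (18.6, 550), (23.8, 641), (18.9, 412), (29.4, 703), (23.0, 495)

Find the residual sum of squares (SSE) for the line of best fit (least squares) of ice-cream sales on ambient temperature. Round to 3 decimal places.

n = 6, Σx = 126.5, Σy = 3061, Σxy = 68653.8, Σx² = 2826.81, Σy² = 1689959
Sxx = Σx² − (Σx)²/n = 2826.81 − 2667.041667 = 159.768333
Sxy = Σxy − (Σx)(Σy)/n = 68653.8 − 64536.083333 = 4117.716667
Syy = Σy² − (Σy)²/n = 1689959 − 1561620.166667 = 128338.833333
b = Sxy/Sxx = 4117.716667/159.768333 = 25.773046
SSE = Syy − b·Sxy = 128338.833333 − 25.773046·4117.716667 = 22212.730662

22212.731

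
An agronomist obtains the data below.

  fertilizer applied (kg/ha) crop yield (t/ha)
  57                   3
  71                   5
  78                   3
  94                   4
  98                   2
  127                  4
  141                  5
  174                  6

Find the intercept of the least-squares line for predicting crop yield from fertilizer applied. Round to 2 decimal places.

1.79

n = 8, Σx = 840, Σy = 32, Σxy = 3589, Σx² = 99100
Sxx = Σx² − (Σx)²/n = 99100 − 88200 = 10900
Sxy = Σxy − (Σx)(Σy)/n = 3589 − 3360 = 229
b = Sxy/Sxx = 229/10900 = 0.021009
a = ȳ − b·x̄ = 4 − 0.021009·105 = 1.794037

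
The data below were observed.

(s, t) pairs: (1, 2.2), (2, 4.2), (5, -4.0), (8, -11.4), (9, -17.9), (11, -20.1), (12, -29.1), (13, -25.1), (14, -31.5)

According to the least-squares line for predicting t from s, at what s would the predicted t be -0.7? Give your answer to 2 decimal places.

n = 9, Σx = 75, Σy = -132.7, Σxy = -1599.3, Σx² = 805
Sxx = Σx² − (Σx)²/n = 805 − 625 = 180
Sxy = Σxy − (Σx)(Σy)/n = -1599.3 − (-1105.833333) = -493.466667
b = Sxy/Sxx = -493.466667/180 = -2.741481
a = ȳ − b·x̄ = -14.744444 − (-2.741481)·8.333333 = 8.101235
Set a + b·x = -0.7: x = (-0.7 − 8.101235) / (-2.741481) = 3.210394

3.21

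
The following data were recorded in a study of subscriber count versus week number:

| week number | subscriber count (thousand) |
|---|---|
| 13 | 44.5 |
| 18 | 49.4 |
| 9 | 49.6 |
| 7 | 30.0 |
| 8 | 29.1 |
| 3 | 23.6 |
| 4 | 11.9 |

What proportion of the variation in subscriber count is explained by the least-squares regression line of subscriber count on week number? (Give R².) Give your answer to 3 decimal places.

0.672

n = 7, Σx = 62, Σy = 238.1, Σxy = 2475.3, Σx² = 712, Σy² = 9326.15
Sxx = Σx² − (Σx)²/n = 712 − 549.142857 = 162.857143
Sxy = Σxy − (Σx)(Σy)/n = 2475.3 − 2108.885714 = 366.414286
Syy = Σy² − (Σy)²/n = 9326.15 − 8098.801429 = 1227.348571
R² = Sxy²/(Sxx·Syy) = (366.414286)²/(162.857143·1227.348571) = 0.671692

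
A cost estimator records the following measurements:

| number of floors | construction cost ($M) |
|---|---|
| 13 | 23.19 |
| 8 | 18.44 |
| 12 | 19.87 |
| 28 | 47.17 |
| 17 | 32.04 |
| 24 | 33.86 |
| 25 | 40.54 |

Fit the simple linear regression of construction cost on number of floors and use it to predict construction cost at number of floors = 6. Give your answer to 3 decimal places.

n = 7, Σx = 127, Σy = 215.11, Σxy = 4379.01, Σx² = 2651
Sxx = Σx² − (Σx)²/n = 2651 − 2304.142857 = 346.857143
Sxy = Σxy − (Σx)(Σy)/n = 4379.01 − 3902.71 = 476.3
b = Sxy/Sxx = 476.3/346.857143 = 1.373188
a = ȳ − b·x̄ = 30.73 − 1.373188·18.142857 = 5.816450
ŷ(6) = a + b·6 = 5.816450 + 1.373188·6 = 14.055577

14.056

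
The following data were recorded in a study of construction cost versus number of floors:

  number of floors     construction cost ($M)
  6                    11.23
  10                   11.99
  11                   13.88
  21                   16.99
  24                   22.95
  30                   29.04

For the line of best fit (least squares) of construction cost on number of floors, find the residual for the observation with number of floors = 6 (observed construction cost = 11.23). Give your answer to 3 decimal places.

n = 6, Σx = 102, Σy = 106.08, Σxy = 2118.75, Σx² = 2174
Sxx = Σx² − (Σx)²/n = 2174 − 1734 = 440
Sxy = Σxy − (Σx)(Σy)/n = 2118.75 − 1803.36 = 315.39
b = Sxy/Sxx = 315.39/440 = 0.716795
a = ȳ − b·x̄ = 17.68 − 0.716795·17 = 5.494477
ŷ(6) = 5.494477 + 0.716795·6 = 9.79525
residual = y − ŷ = 11.23 − 9.79525 = 1.43475

1.435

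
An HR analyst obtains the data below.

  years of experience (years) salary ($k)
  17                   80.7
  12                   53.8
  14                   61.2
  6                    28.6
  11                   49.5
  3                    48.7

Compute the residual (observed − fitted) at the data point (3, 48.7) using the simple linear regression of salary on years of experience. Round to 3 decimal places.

n = 6, Σx = 63, Σy = 322.5, Σxy = 3736.5, Σx² = 795
Sxx = Σx² − (Σx)²/n = 795 − 661.5 = 133.5
Sxy = Σxy − (Σx)(Σy)/n = 3736.5 − 3386.25 = 350.25
b = Sxy/Sxx = 350.25/133.5 = 2.623596
a = ȳ − b·x̄ = 53.75 − 2.623596·10.5 = 26.202247
ŷ(3) = 26.202247 + 2.623596·3 = 34.073034
residual = y − ŷ = 48.7 − 34.073034 = 14.626966

14.627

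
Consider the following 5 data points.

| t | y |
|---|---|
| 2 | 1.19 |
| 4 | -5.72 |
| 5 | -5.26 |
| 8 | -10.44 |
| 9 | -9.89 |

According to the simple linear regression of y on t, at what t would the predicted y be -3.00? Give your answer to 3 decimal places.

3.618

n = 5, Σx = 28, Σy = -30.12, Σxy = -219.33, Σx² = 190
Sxx = Σx² − (Σx)²/n = 190 − 156.8 = 33.2
Sxy = Σxy − (Σx)(Σy)/n = -219.33 − (-168.672) = -50.658
b = Sxy/Sxx = -50.658/33.2 = -1.525843
a = ȳ − b·x̄ = -6.024 − (-1.525843)·5.6 = 2.520723
Set a + b·x = -3.00: x = (-3.00 − 2.520723) / (-1.525843) = 3.618145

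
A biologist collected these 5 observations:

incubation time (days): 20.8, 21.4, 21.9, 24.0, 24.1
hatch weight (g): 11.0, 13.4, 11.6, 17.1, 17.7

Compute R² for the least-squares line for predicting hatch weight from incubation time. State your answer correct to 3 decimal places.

n = 5, Σx = 112.2, Σy = 70.8, Σxy = 1606.57, Σx² = 2527.02, Σy² = 1040.82
Sxx = Σx² − (Σx)²/n = 2527.02 − 2517.768 = 9.252
Sxy = Σxy − (Σx)(Σy)/n = 1606.57 − 1588.752 = 17.818
Syy = Σy² − (Σy)²/n = 1040.82 − 1002.528 = 38.292
R² = Sxy²/(Sxx·Syy) = (17.818)²/(9.252·38.292) = 0.896137

0.896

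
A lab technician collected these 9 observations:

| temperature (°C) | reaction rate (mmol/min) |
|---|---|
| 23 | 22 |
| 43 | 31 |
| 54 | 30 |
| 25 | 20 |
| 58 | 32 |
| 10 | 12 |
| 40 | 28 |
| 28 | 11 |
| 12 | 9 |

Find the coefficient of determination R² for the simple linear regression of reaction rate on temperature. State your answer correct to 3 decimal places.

0.788

n = 9, Σx = 293, Σy = 195, Σxy = 7471, Σx² = 11911, Σy² = 4899
Sxx = Σx² − (Σx)²/n = 11911 − 9538.777778 = 2372.222222
Sxy = Σxy − (Σx)(Σy)/n = 7471 − 6348.333333 = 1122.666667
Syy = Σy² − (Σy)²/n = 4899 − 4225 = 674
R² = Sxy²/(Sxx·Syy) = (1122.666667)²/(2372.222222·674) = 0.788291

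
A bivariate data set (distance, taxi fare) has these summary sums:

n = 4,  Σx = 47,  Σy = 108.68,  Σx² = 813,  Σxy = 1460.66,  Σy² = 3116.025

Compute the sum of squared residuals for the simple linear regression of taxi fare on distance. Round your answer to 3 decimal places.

Sxx = Σx² − (Σx)²/n = 813 − 552.25 = 260.75
Sxy = Σxy − (Σx)(Σy)/n = 1460.66 − 1276.99 = 183.67
Syy = Σy² − (Σy)²/n = 3116.025 − 2952.8356 = 163.1894
b = Sxy/Sxx = 183.67/260.75 = 0.704391
SSE = Syy − b·Sxy = 163.1894 − 0.704391·183.67 = 33.813872

33.814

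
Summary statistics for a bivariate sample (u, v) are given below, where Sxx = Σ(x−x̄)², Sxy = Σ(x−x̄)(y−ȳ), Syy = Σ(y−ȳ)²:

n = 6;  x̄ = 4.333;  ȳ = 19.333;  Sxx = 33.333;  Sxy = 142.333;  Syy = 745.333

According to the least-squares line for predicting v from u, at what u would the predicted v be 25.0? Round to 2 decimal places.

b = Sxy/Sxx = 142.333/33.333 = 4.270033
a = ȳ − b·x̄ = 19.333 − 4.270033·4.333 = 0.830948
Set a + b·x = 25.0: x = (25.0 − 0.830948) / 4.270033 = 5.660156

5.66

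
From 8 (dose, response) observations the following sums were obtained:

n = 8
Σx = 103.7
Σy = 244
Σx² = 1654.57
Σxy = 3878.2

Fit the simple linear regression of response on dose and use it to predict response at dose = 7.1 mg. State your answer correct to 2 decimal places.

Sxx = Σx² − (Σx)²/n = 1654.57 − 1344.21125 = 310.35875
Sxy = Σxy − (Σx)(Σy)/n = 3878.2 − 3162.85 = 715.35
b = Sxy/Sxx = 715.35/310.35875 = 2.304913
a = ȳ − b·x̄ = 30.5 − 2.304913·12.9625 = 0.622562
ŷ(7.1) = a + b·7.1 = 0.622562 + 2.304913·7.1 = 16.987446

16.99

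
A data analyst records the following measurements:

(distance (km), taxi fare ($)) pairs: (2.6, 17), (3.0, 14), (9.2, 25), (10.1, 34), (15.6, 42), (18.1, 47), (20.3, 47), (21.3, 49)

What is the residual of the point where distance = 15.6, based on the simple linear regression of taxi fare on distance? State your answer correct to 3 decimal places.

n = 8, Σx = 100.2, Σy = 275, Σxy = 4163.3, Σx² = 1639.16
Sxx = Σx² − (Σx)²/n = 1639.16 − 1255.005 = 384.155
Sxy = Σxy − (Σx)(Σy)/n = 4163.3 − 3444.375 = 718.925
b = Sxy/Sxx = 718.925/384.155 = 1.871445
a = ȳ − b·x̄ = 34.375 − 1.871445·12.525 = 10.935150
ŷ(15.6) = 10.935150 + 1.871445·15.6 = 40.129694
residual = y − ŷ = 42 − 40.129694 = 1.870306

1.870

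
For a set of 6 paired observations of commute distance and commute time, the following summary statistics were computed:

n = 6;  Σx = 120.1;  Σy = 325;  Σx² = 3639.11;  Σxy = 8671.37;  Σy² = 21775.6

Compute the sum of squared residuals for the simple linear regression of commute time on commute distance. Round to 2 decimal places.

373.10

Sxx = Σx² − (Σx)²/n = 3639.11 − 2404.001667 = 1235.108333
Sxy = Σxy − (Σx)(Σy)/n = 8671.37 − 6505.416667 = 2165.953333
Syy = Σy² − (Σy)²/n = 21775.6 − 17604.166667 = 4171.433333
b = Sxy/Sxx = 2165.953333/1235.108333 = 1.753655
SSE = Syy − b·Sxy = 4171.433333 − 1.753655·2165.953333 = 373.099442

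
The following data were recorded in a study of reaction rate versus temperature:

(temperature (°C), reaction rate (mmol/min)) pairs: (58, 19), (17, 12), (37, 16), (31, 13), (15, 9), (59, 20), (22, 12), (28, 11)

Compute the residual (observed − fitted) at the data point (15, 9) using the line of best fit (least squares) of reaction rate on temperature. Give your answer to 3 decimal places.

n = 8, Σx = 267, Σy = 112, Σxy = 4188, Σx² = 10957
Sxx = Σx² − (Σx)²/n = 10957 − 8911.125 = 2045.875
Sxy = Σxy − (Σx)(Σy)/n = 4188 − 3738 = 450
b = Sxy/Sxx = 450/2045.875 = 0.219955
a = ȳ − b·x̄ = 14 − 0.219955·33.375 = 6.659009
ŷ(15) = 6.659009 + 0.219955·15 = 9.958331
residual = y − ŷ = 9 − 9.958331 = -0.958331

-0.958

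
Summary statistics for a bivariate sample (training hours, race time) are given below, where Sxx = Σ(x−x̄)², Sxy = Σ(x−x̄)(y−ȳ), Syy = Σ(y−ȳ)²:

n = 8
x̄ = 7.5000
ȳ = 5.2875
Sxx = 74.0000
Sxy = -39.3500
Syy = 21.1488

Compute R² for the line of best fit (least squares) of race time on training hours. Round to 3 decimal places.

0.989

R² = Sxy²/(Sxx·Syy) = (-39.35)²/(74·21.1488) = 0.989400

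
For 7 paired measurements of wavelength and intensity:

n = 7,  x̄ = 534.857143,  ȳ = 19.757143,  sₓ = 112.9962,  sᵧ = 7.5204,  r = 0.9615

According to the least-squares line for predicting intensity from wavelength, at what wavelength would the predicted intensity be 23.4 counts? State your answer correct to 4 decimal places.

b = r · sᵧ/sₓ = 0.9615 · 7.5204/112.9962 = 0.063992
a = ȳ − b·x̄ = 19.757143 − 0.063992·534.857143 = -14.469491
Set a + b·x = 23.4: x = (23.4 − (-14.469491)) / 0.063992 = 591.783807

591.7838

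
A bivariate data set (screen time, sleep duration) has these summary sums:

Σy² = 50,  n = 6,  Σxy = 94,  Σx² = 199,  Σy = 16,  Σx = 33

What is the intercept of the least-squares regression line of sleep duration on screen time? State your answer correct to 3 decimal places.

Sxx = Σx² − (Σx)²/n = 199 − 181.5 = 17.5
Sxy = Σxy − (Σx)(Σy)/n = 94 − 88 = 6
b = Sxy/Sxx = 6/17.5 = 0.342857
a = ȳ − b·x̄ = 2.666667 − 0.342857·5.5 = 0.780952

0.781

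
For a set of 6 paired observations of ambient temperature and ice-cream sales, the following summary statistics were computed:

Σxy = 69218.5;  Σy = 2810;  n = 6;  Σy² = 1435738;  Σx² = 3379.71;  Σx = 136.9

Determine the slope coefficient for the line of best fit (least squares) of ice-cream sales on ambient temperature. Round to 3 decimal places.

Sxx = Σx² − (Σx)²/n = 3379.71 − 3123.601667 = 256.108333
Sxy = Σxy − (Σx)(Σy)/n = 69218.5 − 64114.833333 = 5103.666667
b = Sxy/Sxx = 5103.666667/256.108333 = 19.927765

19.928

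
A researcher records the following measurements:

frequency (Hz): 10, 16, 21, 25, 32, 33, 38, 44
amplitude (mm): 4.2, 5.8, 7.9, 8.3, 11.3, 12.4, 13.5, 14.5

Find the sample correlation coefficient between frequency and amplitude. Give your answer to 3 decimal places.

n = 8, Σx = 219, Σy = 77.9, Σxy = 2430, Σx² = 6915, Σy² = 856.53
Sxx = Σx² − (Σx)²/n = 6915 − 5995.125 = 919.875
Sxy = Σxy − (Σx)(Σy)/n = 2430 − 2132.5125 = 297.4875
Syy = Σy² − (Σy)²/n = 856.53 − 758.55125 = 97.97875
r = Sxy/√(Sxx·Syy) = 297.4875/√(90128.202656) = 297.4875/300.213595 = 0.990919

0.991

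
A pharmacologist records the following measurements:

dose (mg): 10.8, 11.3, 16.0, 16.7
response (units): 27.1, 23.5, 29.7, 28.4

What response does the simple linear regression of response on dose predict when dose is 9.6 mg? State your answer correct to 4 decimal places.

24.5070

n = 4, Σx = 54.8, Σy = 108.7, Σxy = 1507.71, Σx² = 779.22
Sxx = Σx² − (Σx)²/n = 779.22 − 750.76 = 28.46
Sxy = Σxy − (Σx)(Σy)/n = 1507.71 − 1489.19 = 18.52
b = Sxy/Sxx = 18.52/28.46 = 0.650738
a = ȳ − b·x̄ = 27.175 − 0.650738·13.7 = 18.259891
ŷ(9.6) = a + b·9.6 = 18.259891 + 0.650738·9.6 = 24.506975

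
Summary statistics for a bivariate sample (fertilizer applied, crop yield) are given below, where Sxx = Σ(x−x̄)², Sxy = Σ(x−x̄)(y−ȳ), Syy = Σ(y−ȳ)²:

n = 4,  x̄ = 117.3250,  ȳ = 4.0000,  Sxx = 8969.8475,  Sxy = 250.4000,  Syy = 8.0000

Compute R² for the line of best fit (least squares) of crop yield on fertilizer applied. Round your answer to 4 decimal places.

R² = Sxy²/(Sxx·Syy) = (250.4)²/(8969.8475·8) = 0.873763

0.8738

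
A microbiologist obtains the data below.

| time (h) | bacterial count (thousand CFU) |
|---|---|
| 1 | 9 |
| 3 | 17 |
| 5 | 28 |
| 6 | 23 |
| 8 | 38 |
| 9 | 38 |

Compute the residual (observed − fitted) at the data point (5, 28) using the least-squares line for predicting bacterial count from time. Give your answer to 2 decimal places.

3.74

n = 6, Σx = 32, Σy = 153, Σxy = 984, Σx² = 216
Sxx = Σx² − (Σx)²/n = 216 − 170.666667 = 45.333333
Sxy = Σxy − (Σx)(Σy)/n = 984 − 816 = 168
b = Sxy/Sxx = 168/45.333333 = 3.705882
a = ȳ − b·x̄ = 25.5 − 3.705882·5.333333 = 5.735294
ŷ(5) = 5.735294 + 3.705882·5 = 24.264706
residual = y − ŷ = 28 − 24.264706 = 3.735294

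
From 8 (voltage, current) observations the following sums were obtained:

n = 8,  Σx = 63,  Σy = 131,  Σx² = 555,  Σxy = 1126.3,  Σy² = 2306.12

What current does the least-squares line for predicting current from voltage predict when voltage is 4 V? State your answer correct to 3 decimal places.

Sxx = Σx² − (Σx)²/n = 555 − 496.125 = 58.875
Sxy = Σxy − (Σx)(Σy)/n = 1126.3 − 1031.625 = 94.675
b = Sxy/Sxx = 94.675/58.875 = 1.608068
a = ȳ − b·x̄ = 16.375 − 1.608068·7.875 = 3.711465
ŷ(4) = a + b·4 = 3.711465 + 1.608068·4 = 10.143737

10.144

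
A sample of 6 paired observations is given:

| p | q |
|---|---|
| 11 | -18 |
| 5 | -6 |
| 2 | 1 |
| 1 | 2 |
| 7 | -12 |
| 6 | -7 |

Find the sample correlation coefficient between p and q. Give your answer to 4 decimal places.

-0.9906

n = 6, Σx = 32, Σy = -40, Σxy = -350, Σx² = 236, Σy² = 558
Sxx = Σx² − (Σx)²/n = 236 − 170.666667 = 65.333333
Sxy = Σxy − (Σx)(Σy)/n = -350 − (-213.333333) = -136.666667
Syy = Σy² − (Σy)²/n = 558 − 266.666667 = 291.333333
r = Sxy/√(Sxx·Syy) = -136.666667/√(19033.777778) = -136.666667/137.962958 = -0.990604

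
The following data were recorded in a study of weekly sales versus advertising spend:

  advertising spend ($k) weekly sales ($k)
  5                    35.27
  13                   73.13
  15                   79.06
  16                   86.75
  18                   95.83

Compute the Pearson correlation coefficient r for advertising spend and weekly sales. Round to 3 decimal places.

n = 5, Σx = 67, Σy = 370.04, Σxy = 5425.88, Σx² = 999, Σy² = 29551.4048
Sxx = Σx² − (Σx)²/n = 999 − 897.8 = 101.2
Sxy = Σxy − (Σx)(Σy)/n = 5425.88 − 4958.536 = 467.344
Syy = Σy² − (Σy)²/n = 29551.4048 − 27385.92032 = 2165.48448
r = Sxy/√(Sxx·Syy) = 467.344/√(219147.029376) = 467.344/468.131423 = 0.998318

0.998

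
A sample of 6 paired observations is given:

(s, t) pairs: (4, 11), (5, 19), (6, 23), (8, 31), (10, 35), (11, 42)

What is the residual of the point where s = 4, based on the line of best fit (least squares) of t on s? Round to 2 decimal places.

n = 6, Σx = 44, Σy = 161, Σxy = 1337, Σx² = 362
Sxx = Σx² − (Σx)²/n = 362 − 322.666667 = 39.333333
Sxy = Σxy − (Σx)(Σy)/n = 1337 − 1180.666667 = 156.333333
b = Sxy/Sxx = 156.333333/39.333333 = 3.974576
a = ȳ − b·x̄ = 26.833333 − 3.974576·7.333333 = -2.313559
ŷ(4) = -2.313559 + 3.974576·4 = 13.584746
residual = y − ŷ = 11 − 13.584746 = -2.584746

-2.58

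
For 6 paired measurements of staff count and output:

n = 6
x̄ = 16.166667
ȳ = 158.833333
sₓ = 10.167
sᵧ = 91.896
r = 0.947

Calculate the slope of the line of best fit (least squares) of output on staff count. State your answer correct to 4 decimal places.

8.5596

b = r · sᵧ/sₓ = 0.947 · 91.896/10.167 = 8.559606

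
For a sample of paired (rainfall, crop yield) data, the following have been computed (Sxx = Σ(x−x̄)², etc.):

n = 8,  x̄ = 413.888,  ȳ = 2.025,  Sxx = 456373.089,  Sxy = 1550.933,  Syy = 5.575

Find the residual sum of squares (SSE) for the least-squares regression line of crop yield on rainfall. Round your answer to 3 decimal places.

b = Sxy/Sxx = 1550.933/456373.089 = 0.003398
SSE = Syy − b·Sxy = 5.575 − 0.003398·1550.933 = 0.304327

0.304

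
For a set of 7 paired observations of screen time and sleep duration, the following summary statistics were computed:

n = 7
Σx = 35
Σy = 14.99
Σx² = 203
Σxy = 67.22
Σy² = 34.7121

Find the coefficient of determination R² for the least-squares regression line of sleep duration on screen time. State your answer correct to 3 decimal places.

0.817

Sxx = Σx² − (Σx)²/n = 203 − 175 = 28
Sxy = Σxy − (Σx)(Σy)/n = 67.22 − 74.95 = -7.73
Syy = Σy² − (Σy)²/n = 34.7121 − 32.100014 = 2.612086
R² = Sxy²/(Sxx·Syy) = (-7.73)²/(28·2.612086) = 0.816984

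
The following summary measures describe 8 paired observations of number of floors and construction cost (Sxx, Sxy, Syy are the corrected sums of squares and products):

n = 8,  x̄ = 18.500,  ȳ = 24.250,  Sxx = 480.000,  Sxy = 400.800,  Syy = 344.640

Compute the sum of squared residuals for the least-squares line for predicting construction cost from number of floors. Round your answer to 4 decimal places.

b = Sxy/Sxx = 400.8/480 = 0.835
SSE = Syy − b·Sxy = 344.64 − 0.835·400.8 = 9.972

9.9720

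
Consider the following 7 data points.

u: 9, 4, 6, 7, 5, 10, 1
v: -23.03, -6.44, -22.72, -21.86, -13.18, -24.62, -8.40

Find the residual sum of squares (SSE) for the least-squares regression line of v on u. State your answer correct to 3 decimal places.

n = 7, Σx = 42, Σy = -120.25, Σxy = -842.87, Σx² = 308, Σy² = 2416.3293
Sxx = Σx² − (Σx)²/n = 308 − 252 = 56
Sxy = Σxy − (Σx)(Σy)/n = -842.87 − (-721.5) = -121.37
Syy = Σy² − (Σy)²/n = 2416.3293 − 2065.723214 = 350.606086
b = Sxy/Sxx = -121.37/56 = -2.167321
SSE = Syy − b·Sxy = 350.606086 − (-2.167321)·(-121.37) = 87.558284

87.558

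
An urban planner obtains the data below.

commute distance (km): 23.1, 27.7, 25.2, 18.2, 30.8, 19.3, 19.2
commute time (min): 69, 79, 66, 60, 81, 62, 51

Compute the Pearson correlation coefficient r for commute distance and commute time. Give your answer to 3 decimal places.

0.907

n = 7, Σx = 163.5, Σy = 468, Σxy = 11208, Σx² = 3956.95, Σy² = 31964
Sxx = Σx² − (Σx)²/n = 3956.95 − 3818.892857 = 138.057143
Sxy = Σxy − (Σx)(Σy)/n = 11208 − 10931.142857 = 276.857143
Syy = Σy² − (Σy)²/n = 31964 − 31289.142857 = 674.857143
r = Sxy/√(Sxx·Syy) = 276.857143/√(93168.848980) = 276.857143/305.235727 = 0.907027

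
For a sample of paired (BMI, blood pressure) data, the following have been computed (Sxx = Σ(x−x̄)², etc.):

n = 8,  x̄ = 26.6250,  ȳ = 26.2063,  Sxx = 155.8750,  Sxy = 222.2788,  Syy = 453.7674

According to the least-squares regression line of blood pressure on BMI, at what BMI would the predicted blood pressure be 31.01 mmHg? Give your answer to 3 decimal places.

29.994

b = Sxy/Sxx = 222.2788/155.875 = 1.426007
a = ȳ − b·x̄ = 26.2063 − 1.426007·26.625 = -11.761129
Set a + b·x = 31.01: x = (31.01 − (-11.761129)) / 1.426007 = 29.993638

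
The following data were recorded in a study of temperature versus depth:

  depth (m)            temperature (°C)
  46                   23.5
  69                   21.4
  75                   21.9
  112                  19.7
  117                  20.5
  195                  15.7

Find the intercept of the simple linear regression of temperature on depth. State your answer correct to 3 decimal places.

25.518

n = 6, Σx = 614, Σy = 122.7, Σxy = 11866.5, Σx² = 76760
Sxx = Σx² − (Σx)²/n = 76760 − 62832.666667 = 13927.333333
Sxy = Σxy − (Σx)(Σy)/n = 11866.5 − 12556.3 = -689.8
b = Sxy/Sxx = -689.8/13927.333333 = -0.049529
a = ȳ − b·x̄ = 20.45 − (-0.049529)·102.333333 = 25.518417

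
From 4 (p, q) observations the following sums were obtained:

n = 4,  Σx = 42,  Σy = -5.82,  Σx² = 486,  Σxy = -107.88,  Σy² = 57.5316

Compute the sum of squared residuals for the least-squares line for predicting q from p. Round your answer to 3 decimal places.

0.454

Sxx = Σx² − (Σx)²/n = 486 − 441 = 45
Sxy = Σxy − (Σx)(Σy)/n = -107.88 − (-61.11) = -46.77
Syy = Σy² − (Σy)²/n = 57.5316 − 8.4681 = 49.0635
b = Sxy/Sxx = -46.77/45 = -1.039333
SSE = Syy − b·Sxy = 49.0635 − (-1.039333)·(-46.77) = 0.45388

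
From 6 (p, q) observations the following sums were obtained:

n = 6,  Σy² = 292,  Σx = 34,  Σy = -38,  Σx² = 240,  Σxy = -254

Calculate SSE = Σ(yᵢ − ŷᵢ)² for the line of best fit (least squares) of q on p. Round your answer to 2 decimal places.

Sxx = Σx² − (Σx)²/n = 240 − 192.666667 = 47.333333
Sxy = Σxy − (Σx)(Σy)/n = -254 − (-215.333333) = -38.666667
Syy = Σy² − (Σy)²/n = 292 − 240.666667 = 51.333333
b = Sxy/Sxx = -38.666667/47.333333 = -0.816901
SSE = Syy − b·Sxy = 51.333333 − (-0.816901)·(-38.666667) = 19.746479

19.75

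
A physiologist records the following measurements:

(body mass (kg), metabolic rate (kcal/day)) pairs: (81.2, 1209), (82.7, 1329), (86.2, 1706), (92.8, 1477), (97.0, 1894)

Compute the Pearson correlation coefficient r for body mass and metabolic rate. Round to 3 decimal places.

0.794

n = 5, Σx = 439.9, Σy = 7615, Σxy = 675919.9, Σx² = 38884.01, Σy² = 11907123
Sxx = Σx² − (Σx)²/n = 38884.01 − 38702.402 = 181.608
Sxy = Σxy − (Σx)(Σy)/n = 675919.9 − 669967.7 = 5952.2
Syy = Σy² − (Σy)²/n = 11907123 − 11597645 = 309478
r = Sxy/√(Sxx·Syy) = 5952.2/√(56203680.624) = 5952.2/7496.911406 = 0.793954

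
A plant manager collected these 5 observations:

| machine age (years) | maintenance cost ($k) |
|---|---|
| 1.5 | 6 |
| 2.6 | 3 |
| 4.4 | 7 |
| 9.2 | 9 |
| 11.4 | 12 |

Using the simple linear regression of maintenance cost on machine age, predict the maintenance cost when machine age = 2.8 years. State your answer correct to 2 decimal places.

n = 5, Σx = 29.1, Σy = 37, Σxy = 267.2, Σx² = 242.97
Sxx = Σx² − (Σx)²/n = 242.97 − 169.362 = 73.608
Sxy = Σxy − (Σx)(Σy)/n = 267.2 − 215.34 = 51.86
b = Sxy/Sxx = 51.86/73.608 = 0.704543
a = ȳ − b·x̄ = 7.4 − 0.704543·5.82 = 3.299560
ŷ(2.8) = a + b·2.8 = 3.299560 + 0.704543·2.8 = 5.272280

5.27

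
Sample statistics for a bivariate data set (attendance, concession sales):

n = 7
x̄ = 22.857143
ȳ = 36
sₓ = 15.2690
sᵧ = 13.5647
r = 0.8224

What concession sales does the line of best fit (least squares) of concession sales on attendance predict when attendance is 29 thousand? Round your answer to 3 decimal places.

40.488

b = r · sᵧ/sₓ = 0.8224 · 13.5647/15.269 = 0.730605
a = ȳ − b·x̄ = 36 − 0.730605·22.857143 = 19.300455
ŷ(29) = a + b·29 = 19.300455 + 0.730605·29 = 40.488003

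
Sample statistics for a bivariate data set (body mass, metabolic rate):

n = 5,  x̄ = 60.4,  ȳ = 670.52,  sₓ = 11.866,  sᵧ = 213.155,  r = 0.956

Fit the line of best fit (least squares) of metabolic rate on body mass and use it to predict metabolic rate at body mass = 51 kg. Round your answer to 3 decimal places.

509.093

b = r · sᵧ/sₓ = 0.956 · 213.155/11.866 = 17.173115
a = ȳ − b·x̄ = 670.52 − 17.173115·60.4 = -366.736133
ŷ(51) = a + b·51 = -366.736133 + 17.173115·51 = 509.092721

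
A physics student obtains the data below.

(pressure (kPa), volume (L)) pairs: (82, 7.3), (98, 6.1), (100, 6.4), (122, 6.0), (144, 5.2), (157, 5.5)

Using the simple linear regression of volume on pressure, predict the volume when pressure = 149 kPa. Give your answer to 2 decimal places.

5.36

n = 6, Σx = 703, Σy = 36.5, Σxy = 4180.7, Σx² = 86597
Sxx = Σx² − (Σx)²/n = 86597 − 82368.166667 = 4228.833333
Sxy = Σxy − (Σx)(Σy)/n = 4180.7 − 4276.583333 = -95.883333
b = Sxy/Sxx = -95.883333/4228.833333 = -0.022674
a = ȳ − b·x̄ = 6.083333 − (-0.022674)·117.166667 = 8.739936
ŷ(149) = a + b·149 = 8.739936 + (-0.022674)·149 = 5.361554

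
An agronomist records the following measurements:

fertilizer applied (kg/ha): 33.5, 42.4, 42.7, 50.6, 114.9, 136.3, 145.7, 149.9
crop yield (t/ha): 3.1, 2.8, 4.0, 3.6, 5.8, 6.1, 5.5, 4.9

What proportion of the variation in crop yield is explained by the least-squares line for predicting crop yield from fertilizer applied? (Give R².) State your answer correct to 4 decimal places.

n = 8, Σx = 716, Σy = 35.8, Σxy = 3609.24, Σx² = 82781.86, Σy² = 171.52
Sxx = Σx² − (Σx)²/n = 82781.86 − 64082 = 18699.86
Sxy = Σxy − (Σx)(Σy)/n = 3609.24 − 3204.1 = 405.14
Syy = Σy² − (Σy)²/n = 171.52 − 160.205 = 11.315
R² = Sxy²/(Sxx·Syy) = (405.14)²/(18699.86·11.315) = 0.775742

0.7757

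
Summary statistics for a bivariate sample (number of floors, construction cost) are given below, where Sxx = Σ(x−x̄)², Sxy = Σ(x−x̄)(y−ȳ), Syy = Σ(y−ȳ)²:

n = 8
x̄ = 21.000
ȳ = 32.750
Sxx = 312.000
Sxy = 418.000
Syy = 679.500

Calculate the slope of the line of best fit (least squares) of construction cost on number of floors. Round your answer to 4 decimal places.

b = Sxy/Sxx = 418/312 = 1.339744

1.3397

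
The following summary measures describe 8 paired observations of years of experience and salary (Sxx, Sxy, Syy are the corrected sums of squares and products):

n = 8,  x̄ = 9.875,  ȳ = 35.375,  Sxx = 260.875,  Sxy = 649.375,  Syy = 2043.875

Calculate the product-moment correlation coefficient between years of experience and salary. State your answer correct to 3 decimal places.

0.889

r = Sxy/√(Sxx·Syy) = 649.375/√(533195.890625) = 649.375/730.202637 = 0.889308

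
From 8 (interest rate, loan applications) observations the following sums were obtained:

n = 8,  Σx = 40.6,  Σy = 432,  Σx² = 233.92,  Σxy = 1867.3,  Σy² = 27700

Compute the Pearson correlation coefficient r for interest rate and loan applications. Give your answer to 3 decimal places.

Sxx = Σx² − (Σx)²/n = 233.92 − 206.045 = 27.875
Sxy = Σxy − (Σx)(Σy)/n = 1867.3 − 2192.4 = -325.1
Syy = Σy² − (Σy)²/n = 27700 − 23328 = 4372
r = Sxy/√(Sxx·Syy) = -325.1/√(121869.5) = -325.1/349.098124 = -0.931257

-0.931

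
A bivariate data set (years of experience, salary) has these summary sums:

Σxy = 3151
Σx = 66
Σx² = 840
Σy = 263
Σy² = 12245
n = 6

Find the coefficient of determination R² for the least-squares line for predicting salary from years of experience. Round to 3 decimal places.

Sxx = Σx² − (Σx)²/n = 840 − 726 = 114
Sxy = Σxy − (Σx)(Σy)/n = 3151 − 2893 = 258
Syy = Σy² − (Σy)²/n = 12245 − 11528.166667 = 716.833333
R² = Sxy²/(Sxx·Syy) = (258)²/(114·716.833333) = 0.814547

0.815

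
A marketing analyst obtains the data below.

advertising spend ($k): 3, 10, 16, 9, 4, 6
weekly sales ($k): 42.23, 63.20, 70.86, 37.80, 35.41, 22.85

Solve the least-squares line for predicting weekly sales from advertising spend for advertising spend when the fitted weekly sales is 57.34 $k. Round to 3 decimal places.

n = 6, Σx = 48, Σy = 272.35, Σxy = 2511.39, Σx² = 498
Sxx = Σx² − (Σx)²/n = 498 − 384 = 114
Sxy = Σxy − (Σx)(Σy)/n = 2511.39 − 2178.8 = 332.59
b = Sxy/Sxx = 332.59/114 = 2.917456
a = ȳ − b·x̄ = 45.391667 − 2.917456·8 = 22.052018
Set a + b·x = 57.34: x = (57.34 − 22.052018) / 2.917456 = 12.095463

12.095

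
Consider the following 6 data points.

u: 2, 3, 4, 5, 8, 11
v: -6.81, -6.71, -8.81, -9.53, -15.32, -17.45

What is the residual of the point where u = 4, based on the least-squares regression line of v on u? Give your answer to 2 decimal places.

n = 6, Σx = 33, Σy = -64.63, Σxy = -431.15, Σx² = 239
Sxx = Σx² − (Σx)²/n = 239 − 181.5 = 57.5
Sxy = Σxy − (Σx)(Σy)/n = -431.15 − (-355.465) = -75.685
b = Sxy/Sxx = -75.685/57.5 = -1.316261
a = ȳ − b·x̄ = -10.771667 − (-1.316261)·5.5 = -3.532232
ŷ(4) = -3.532232 + (-1.316261)·4 = -8.797275
residual = y − ŷ = -8.81 − (-8.797275) = -0.012725

-0.01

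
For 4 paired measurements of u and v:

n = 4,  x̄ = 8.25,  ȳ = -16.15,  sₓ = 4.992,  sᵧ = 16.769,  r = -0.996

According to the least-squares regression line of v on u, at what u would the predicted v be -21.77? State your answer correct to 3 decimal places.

9.930

b = r · sᵧ/sₓ = -0.996 · 16.769/4.992 = -3.345738
a = ȳ − b·x̄ = -16.15 − (-3.345738)·8.25 = 11.452338
Set a + b·x = -21.77: x = (-21.77 − 11.452338) / (-3.345738) = 9.929749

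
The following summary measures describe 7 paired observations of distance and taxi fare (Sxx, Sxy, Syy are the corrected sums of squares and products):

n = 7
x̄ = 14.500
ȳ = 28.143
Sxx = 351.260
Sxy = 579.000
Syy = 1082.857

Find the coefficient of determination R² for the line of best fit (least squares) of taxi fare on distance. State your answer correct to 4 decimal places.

R² = Sxy²/(Sxx·Syy) = (579)²/(351.26·1082.857) = 0.881368

0.8814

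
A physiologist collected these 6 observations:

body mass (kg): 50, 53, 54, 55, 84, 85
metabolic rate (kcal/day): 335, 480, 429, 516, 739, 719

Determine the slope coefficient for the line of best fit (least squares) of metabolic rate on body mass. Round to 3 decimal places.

n = 6, Σx = 381, Σy = 3218, Σxy = 216927, Σx² = 25531
Sxx = Σx² − (Σx)²/n = 25531 − 24193.5 = 1337.5
Sxy = Σxy − (Σx)(Σy)/n = 216927 − 204343 = 12584
b = Sxy/Sxx = 12584/1337.5 = 9.408598

9.409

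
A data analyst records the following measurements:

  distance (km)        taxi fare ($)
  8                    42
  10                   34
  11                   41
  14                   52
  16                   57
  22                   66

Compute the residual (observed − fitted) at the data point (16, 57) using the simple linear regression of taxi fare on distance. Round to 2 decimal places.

n = 6, Σx = 81, Σy = 292, Σxy = 4219, Σx² = 1221
Sxx = Σx² − (Σx)²/n = 1221 − 1093.5 = 127.5
Sxy = Σxy − (Σx)(Σy)/n = 4219 − 3942 = 277
b = Sxy/Sxx = 277/127.5 = 2.172549
a = ȳ − b·x̄ = 48.666667 − 2.172549·13.5 = 19.337255
ŷ(16) = 19.337255 + 2.172549·16 = 54.098039
residual = y − ŷ = 57 − 54.098039 = 2.901961

2.90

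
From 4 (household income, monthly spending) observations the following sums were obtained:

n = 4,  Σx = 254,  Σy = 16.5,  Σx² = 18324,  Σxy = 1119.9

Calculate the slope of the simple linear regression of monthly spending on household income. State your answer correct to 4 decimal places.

0.0329

Sxx = Σx² − (Σx)²/n = 18324 − 16129 = 2195
Sxy = Σxy − (Σx)(Σy)/n = 1119.9 − 1047.75 = 72.15
b = Sxy/Sxx = 72.15/2195 = 0.032870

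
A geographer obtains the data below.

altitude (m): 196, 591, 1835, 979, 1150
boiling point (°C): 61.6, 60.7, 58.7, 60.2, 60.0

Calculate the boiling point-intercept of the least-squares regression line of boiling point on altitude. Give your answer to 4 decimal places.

61.8654

n = 5, Σx = 4751, Σy = 301.2, Σxy = 283597.6, Σx² = 6035863
Sxx = Σx² − (Σx)²/n = 6035863 − 4514400.2 = 1521462.8
Sxy = Σxy − (Σx)(Σy)/n = 283597.6 − 286200.24 = -2602.64
b = Sxy/Sxx = -2602.64/1521462.8 = -0.001711
a = ȳ − b·x̄ = 60.24 − (-0.001711)·950.2 = 61.865428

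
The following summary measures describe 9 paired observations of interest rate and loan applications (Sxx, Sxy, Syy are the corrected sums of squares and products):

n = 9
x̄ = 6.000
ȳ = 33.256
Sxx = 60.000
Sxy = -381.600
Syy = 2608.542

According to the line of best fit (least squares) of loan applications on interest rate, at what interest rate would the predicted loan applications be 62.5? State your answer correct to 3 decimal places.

1.402

b = Sxy/Sxx = -381.6/60 = -6.36
a = ȳ − b·x̄ = 33.256 − (-6.36)·6 = 71.416
Set a + b·x = 62.5: x = (62.5 − 71.416) / (-6.36) = 1.401887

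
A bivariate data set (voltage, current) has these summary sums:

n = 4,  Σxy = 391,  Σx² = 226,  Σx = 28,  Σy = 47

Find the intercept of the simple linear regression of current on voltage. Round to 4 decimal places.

-2.7167

Sxx = Σx² − (Σx)²/n = 226 − 196 = 30
Sxy = Σxy − (Σx)(Σy)/n = 391 − 329 = 62
b = Sxy/Sxx = 62/30 = 2.066667
a = ȳ − b·x̄ = 11.75 − 2.066667·7 = -2.716667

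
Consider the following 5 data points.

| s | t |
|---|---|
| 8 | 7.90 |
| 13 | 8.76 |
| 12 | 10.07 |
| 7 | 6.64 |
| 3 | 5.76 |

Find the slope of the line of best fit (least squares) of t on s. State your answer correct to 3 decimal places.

n = 5, Σx = 43, Σy = 39.13, Σxy = 361.68, Σx² = 435
Sxx = Σx² − (Σx)²/n = 435 − 369.8 = 65.2
Sxy = Σxy − (Σx)(Σy)/n = 361.68 − 336.518 = 25.162
b = Sxy/Sxx = 25.162/65.2 = 0.385920

0.386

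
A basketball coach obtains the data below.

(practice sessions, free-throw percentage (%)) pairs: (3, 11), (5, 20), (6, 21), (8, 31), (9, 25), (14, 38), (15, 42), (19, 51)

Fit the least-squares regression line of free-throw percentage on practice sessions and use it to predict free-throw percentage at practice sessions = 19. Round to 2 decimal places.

n = 8, Σx = 79, Σy = 239, Σxy = 2863, Σx² = 997
Sxx = Σx² − (Σx)²/n = 997 − 780.125 = 216.875
Sxy = Σxy − (Σx)(Σy)/n = 2863 − 2360.125 = 502.875
b = Sxy/Sxx = 502.875/216.875 = 2.318732
a = ȳ − b·x̄ = 29.875 − 2.318732·9.875 = 6.977522
ŷ(19) = a + b·19 = 6.977522 + 2.318732·19 = 51.033429

51.03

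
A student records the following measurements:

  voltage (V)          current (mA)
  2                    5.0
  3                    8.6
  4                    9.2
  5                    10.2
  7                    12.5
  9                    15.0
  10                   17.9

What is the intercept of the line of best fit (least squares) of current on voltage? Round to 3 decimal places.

3.252

n = 7, Σx = 40, Σy = 78.4, Σxy = 525.1, Σx² = 284
Sxx = Σx² − (Σx)²/n = 284 − 228.571429 = 55.428571
Sxy = Σxy − (Σx)(Σy)/n = 525.1 − 448 = 77.1
b = Sxy/Sxx = 77.1/55.428571 = 1.390979
a = ȳ − b·x̄ = 11.2 − 1.390979·5.714286 = 3.251546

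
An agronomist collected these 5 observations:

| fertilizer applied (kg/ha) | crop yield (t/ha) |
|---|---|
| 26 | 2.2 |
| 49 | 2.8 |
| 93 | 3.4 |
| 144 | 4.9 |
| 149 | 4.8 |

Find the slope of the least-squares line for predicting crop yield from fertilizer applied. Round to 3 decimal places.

0.022

n = 5, Σx = 461, Σy = 18.1, Σxy = 1931.4, Σx² = 54663
Sxx = Σx² − (Σx)²/n = 54663 − 42504.2 = 12158.8
Sxy = Σxy − (Σx)(Σy)/n = 1931.4 − 1668.82 = 262.58
b = Sxy/Sxx = 262.58/12158.8 = 0.021596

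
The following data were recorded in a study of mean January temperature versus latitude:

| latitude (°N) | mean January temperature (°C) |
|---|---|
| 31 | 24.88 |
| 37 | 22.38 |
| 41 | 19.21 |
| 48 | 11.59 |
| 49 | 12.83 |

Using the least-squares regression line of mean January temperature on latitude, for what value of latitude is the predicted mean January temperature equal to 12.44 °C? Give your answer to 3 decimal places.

n = 5, Σx = 206, Σy = 90.89, Σxy = 3571.94, Σx² = 8716
Sxx = Σx² − (Σx)²/n = 8716 − 8487.2 = 228.8
Sxy = Σxy − (Σx)(Σy)/n = 3571.94 − 3744.668 = -172.728
b = Sxy/Sxx = -172.728/228.8 = -0.754930
a = ȳ − b·x̄ = 18.178 − (-0.754930)·41.2 = 49.281119
Set a + b·x = 12.44: x = (12.44 − 49.281119) / (-0.754930) = 48.800704

48.801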